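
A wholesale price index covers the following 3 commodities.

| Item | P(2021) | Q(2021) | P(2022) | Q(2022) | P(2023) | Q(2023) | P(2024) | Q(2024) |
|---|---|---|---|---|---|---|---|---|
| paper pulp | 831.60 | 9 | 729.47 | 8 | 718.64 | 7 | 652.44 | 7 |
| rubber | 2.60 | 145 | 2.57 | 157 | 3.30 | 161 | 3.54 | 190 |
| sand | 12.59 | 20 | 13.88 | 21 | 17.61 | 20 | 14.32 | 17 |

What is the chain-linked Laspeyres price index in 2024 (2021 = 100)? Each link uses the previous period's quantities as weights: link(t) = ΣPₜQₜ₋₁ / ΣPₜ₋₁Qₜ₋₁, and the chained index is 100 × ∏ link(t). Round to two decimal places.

Link 2021→2022:
ΣP(2022)Q(2021) = 729.47×9 + 2.57×145 + 13.88×20 = 6565.23 + 372.65 + 277.6 = 7215.48
ΣP(2021)Q(2021) = 831.60×9 + 2.60×145 + 12.59×20 = 7484.4 + 377 + 251.8 = 8113.2
link = 7215.48/8113.2 = 0.889351
Link 2022→2023:
ΣP(2023)Q(2022) = 718.64×8 + 3.30×157 + 17.61×21 = 5749.12 + 518.1 + 369.81 = 6637.03
ΣP(2022)Q(2022) = 729.47×8 + 2.57×157 + 13.88×21 = 5835.76 + 403.49 + 291.48 = 6530.73
link = 6637.03/6530.73 = 1.016277
Link 2023→2024:
ΣP(2024)Q(2023) = 652.44×7 + 3.54×161 + 14.32×20 = 4567.08 + 569.94 + 286.4 = 5423.42
ΣP(2023)Q(2023) = 718.64×7 + 3.30×161 + 17.61×20 = 5030.48 + 531.3 + 352.2 = 5913.98
link = 5423.42/5913.98 = 0.917051
Chained index = 100 × 0.889351 × 1.016277 × 0.917051 = 82.8855

82.89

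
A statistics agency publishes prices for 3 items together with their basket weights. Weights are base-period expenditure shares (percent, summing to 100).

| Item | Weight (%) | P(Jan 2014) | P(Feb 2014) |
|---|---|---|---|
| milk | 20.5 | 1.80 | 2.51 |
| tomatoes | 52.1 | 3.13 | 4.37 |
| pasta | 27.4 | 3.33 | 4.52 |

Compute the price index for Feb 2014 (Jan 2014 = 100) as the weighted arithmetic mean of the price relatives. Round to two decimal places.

milk: 20.5 × (2.51/1.80) = 20.5 × 1.394444 = 28.5861
tomatoes: 52.1 × (4.37/3.13) = 52.1 × 1.396166 = 72.7403
pasta: 27.4 × (4.52/3.33) = 27.4 × 1.357357 = 37.1916
Index = Σ wᵢ·(p₁ᵢ/p₀ᵢ) = 28.5861 + 72.7403 + 37.1916 = 138.5180

138.52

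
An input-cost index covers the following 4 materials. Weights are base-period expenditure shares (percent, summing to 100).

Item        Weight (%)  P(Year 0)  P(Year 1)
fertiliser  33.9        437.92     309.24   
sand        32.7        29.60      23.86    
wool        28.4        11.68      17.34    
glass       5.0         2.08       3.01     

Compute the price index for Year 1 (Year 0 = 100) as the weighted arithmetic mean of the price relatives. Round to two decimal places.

99.70

fertiliser: 33.9 × (309.24/437.92) = 33.9 × 0.706156 = 23.9387
sand: 32.7 × (23.86/29.60) = 32.7 × 0.806081 = 26.3589
wool: 28.4 × (17.34/11.68) = 28.4 × 1.484589 = 42.1623
glass: 5.0 × (3.01/2.08) = 5.0 × 1.447115 = 7.2356
Index = Σ wᵢ·(p₁ᵢ/p₀ᵢ) = 23.9387 + 26.3589 + 42.1623 + 7.2356 = 99.6955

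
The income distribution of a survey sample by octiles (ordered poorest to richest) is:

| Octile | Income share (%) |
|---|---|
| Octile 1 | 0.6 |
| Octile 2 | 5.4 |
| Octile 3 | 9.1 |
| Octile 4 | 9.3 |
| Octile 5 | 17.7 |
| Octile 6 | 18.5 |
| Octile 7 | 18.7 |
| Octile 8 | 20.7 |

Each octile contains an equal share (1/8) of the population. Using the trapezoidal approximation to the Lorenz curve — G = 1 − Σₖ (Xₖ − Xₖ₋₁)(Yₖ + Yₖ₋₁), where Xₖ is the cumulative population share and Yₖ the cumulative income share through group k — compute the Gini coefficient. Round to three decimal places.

Cumulative income shares Yₖ: 0.0060, 0.0600, 0.1510, 0.2440, 0.4210, 0.6060, 0.7930, 1.0000
Σ (Xₖ−Xₖ₋₁)(Yₖ+Yₖ₋₁) = (1/8)(0.0060+0.0000) + (1/8)(0.0600+0.0060) + (1/8)(0.1510+0.0600) + (1/8)(0.2440+0.1510) + (1/8)(0.4210+0.2440) + (1/8)(0.6060+0.4210) + (1/8)(0.7930+0.6060) + (1/8)(1.0000+0.7930)
  = 0.0008 + 0.0083 + 0.0264 + 0.0494 + 0.0831 + 0.1284 + 0.1749 + 0.2241 = 0.6952
G = 1 − 0.6952 = 0.3048

0.305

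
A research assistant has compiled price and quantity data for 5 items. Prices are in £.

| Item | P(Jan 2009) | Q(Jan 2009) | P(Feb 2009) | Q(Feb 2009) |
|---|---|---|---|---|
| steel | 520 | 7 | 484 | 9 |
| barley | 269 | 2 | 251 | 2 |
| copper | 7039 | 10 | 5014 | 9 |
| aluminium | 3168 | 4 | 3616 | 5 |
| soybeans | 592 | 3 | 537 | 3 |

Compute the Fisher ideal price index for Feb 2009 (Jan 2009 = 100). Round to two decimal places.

79.79

Laspeyres component (base-period weights):
ΣP(Feb 2009)Q(Jan 2009) = 484×7 + 251×2 + 5014×10 + 3616×4 + 537×3 = 3388 + 502 + 50140 + 14464 + 1611 = 70105
ΣP(Jan 2009)Q(Jan 2009) = 520×7 + 269×2 + 7039×10 + 3168×4 + 592×3 = 3640 + 538 + 70390 + 12672 + 1776 = 89016
L = 70105 / 89016 × 100 = 78.7555
Paasche component (current-period weights):
ΣP(Feb 2009)Q(Feb 2009) = 484×9 + 251×2 + 5014×9 + 3616×5 + 537×3 = 4356 + 502 + 45126 + 18080 + 1611 = 69675
ΣP(Jan 2009)Q(Feb 2009) = 520×9 + 269×2 + 7039×9 + 3168×5 + 592×3 = 4680 + 538 + 63351 + 15840 + 1776 = 86185
P = 69675 / 86185 × 100 = 80.8435
Fisher = √(L × P) = √(78.7555 × 80.8435) = 79.7927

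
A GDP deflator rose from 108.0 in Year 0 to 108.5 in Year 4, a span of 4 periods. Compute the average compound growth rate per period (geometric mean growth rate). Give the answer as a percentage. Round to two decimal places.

0.12%

Growth factor = (108.5/108.0)^(1/4) = (1.004630)^(1/4) = 1.001155
Growth rate = 1.001155 − 1 = 0.001155 = 0.1155%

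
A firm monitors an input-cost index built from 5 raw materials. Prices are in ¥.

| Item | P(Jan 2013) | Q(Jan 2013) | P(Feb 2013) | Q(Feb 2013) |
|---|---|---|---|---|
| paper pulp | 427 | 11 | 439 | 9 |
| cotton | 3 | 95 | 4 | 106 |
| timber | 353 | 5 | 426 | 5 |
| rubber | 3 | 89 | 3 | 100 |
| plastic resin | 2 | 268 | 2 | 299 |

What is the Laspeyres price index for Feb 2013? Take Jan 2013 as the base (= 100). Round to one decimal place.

107.8

Laspeyres price index uses base-period quantities as weights.
ΣP(Feb 2013)·Q(Jan 2013) = 439×11 + 4×95 + 426×5 + 3×89 + 2×268 = 4829 + 380 + 2130 + 267 + 536 = 8142
ΣP(Jan 2013)·Q(Jan 2013) = 427×11 + 3×95 + 353×5 + 3×89 + 2×268 = 4697 + 285 + 1765 + 267 + 536 = 7550
Index = 8142 / 7550 × 100 = 107.8411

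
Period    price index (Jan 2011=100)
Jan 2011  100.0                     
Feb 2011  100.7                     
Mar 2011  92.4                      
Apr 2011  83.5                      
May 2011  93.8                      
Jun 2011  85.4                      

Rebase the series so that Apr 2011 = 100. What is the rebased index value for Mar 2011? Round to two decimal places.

110.66

Rebased(Mar 2011) = 92.4 / 83.5 × 100 = 110.6587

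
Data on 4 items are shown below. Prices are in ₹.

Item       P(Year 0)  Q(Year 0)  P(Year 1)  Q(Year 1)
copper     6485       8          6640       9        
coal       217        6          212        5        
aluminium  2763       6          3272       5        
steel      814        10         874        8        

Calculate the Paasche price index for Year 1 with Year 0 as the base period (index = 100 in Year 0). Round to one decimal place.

Paasche price index uses current-period quantities as weights.
ΣP(Year 1)·Q(Year 1) = 6640×9 + 212×5 + 3272×5 + 874×8 = 59760 + 1060 + 16360 + 6992 = 84172
ΣP(Year 0)·Q(Year 1) = 6485×9 + 217×5 + 2763×5 + 814×8 = 58365 + 1085 + 13815 + 6512 = 79777
Index = 84172 / 79777 × 100 = 105.5091

105.5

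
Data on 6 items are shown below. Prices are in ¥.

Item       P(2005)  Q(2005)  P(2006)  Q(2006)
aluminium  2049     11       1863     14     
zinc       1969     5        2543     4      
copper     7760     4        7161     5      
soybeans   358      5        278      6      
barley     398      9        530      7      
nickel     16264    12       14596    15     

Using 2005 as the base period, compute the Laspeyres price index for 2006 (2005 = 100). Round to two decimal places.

Laspeyres price index uses base-period quantities as weights.
ΣP(2006)·Q(2005) = 1863×11 + 2543×5 + 7161×4 + 278×5 + 530×9 + 14596×12 = 20493 + 12715 + 28644 + 1390 + 4770 + 175152 = 243164
ΣP(2005)·Q(2005) = 2049×11 + 1969×5 + 7760×4 + 358×5 + 398×9 + 16264×12 = 22539 + 9845 + 31040 + 1790 + 3582 + 195168 = 263964
Index = 243164 / 263964 × 100 = 92.1201

92.12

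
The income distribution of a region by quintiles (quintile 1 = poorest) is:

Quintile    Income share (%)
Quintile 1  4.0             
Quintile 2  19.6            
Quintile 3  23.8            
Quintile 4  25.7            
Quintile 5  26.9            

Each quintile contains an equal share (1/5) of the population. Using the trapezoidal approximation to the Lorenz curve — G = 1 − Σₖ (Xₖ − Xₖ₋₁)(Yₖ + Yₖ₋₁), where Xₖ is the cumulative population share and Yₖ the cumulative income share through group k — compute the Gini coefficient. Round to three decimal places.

Cumulative income shares Yₖ: 0.0400, 0.2360, 0.4740, 0.7310, 1.0000
Σ (Xₖ−Xₖ₋₁)(Yₖ+Yₖ₋₁) = (1/5)(0.0400+0.0000) + (1/5)(0.2360+0.0400) + (1/5)(0.4740+0.2360) + (1/5)(0.7310+0.4740) + (1/5)(1.0000+0.7310)
  = 0.0080 + 0.0552 + 0.1420 + 0.2410 + 0.3462 = 0.7924
G = 1 − 0.7924 = 0.2076

0.208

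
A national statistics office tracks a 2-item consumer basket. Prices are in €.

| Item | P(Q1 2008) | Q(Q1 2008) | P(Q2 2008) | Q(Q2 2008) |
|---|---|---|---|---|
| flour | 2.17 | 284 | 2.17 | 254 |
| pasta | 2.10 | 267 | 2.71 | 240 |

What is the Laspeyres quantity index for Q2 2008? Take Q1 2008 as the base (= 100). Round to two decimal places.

Laspeyres quantity index uses base-period prices as weights.
ΣP(Q1 2008)·Q(Q2 2008) = 2.17×254 + 2.10×240 = 551.18 + 504 = 1055.18
ΣP(Q1 2008)·Q(Q1 2008) = 2.17×284 + 2.10×267 = 616.28 + 560.7 = 1176.98
Index = 1055.18 / 1176.98 × 100 = 89.6515

89.65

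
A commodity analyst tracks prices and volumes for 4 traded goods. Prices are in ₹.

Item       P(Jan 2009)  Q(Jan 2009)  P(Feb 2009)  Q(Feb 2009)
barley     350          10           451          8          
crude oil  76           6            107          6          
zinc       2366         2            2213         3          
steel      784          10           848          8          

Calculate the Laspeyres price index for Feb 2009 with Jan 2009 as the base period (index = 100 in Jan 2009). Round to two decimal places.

Laspeyres price index uses base-period quantities as weights.
ΣP(Feb 2009)·Q(Jan 2009) = 451×10 + 107×6 + 2213×2 + 848×10 = 4510 + 642 + 4426 + 8480 = 18058
ΣP(Jan 2009)·Q(Jan 2009) = 350×10 + 76×6 + 2366×2 + 784×10 = 3500 + 456 + 4732 + 7840 = 16528
Index = 18058 / 16528 × 100 = 109.2570

109.26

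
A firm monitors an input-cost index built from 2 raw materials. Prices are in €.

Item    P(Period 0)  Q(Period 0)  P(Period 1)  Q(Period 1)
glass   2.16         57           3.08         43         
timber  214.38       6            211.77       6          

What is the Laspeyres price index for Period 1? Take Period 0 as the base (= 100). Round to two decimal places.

102.61

Laspeyres price index uses base-period quantities as weights.
ΣP(Period 1)·Q(Period 0) = 3.08×57 + 211.77×6 = 175.56 + 1270.62 = 1446.18
ΣP(Period 0)·Q(Period 0) = 2.16×57 + 214.38×6 = 123.12 + 1286.28 = 1409.4
Index = 1446.18 / 1409.4 × 100 = 102.6096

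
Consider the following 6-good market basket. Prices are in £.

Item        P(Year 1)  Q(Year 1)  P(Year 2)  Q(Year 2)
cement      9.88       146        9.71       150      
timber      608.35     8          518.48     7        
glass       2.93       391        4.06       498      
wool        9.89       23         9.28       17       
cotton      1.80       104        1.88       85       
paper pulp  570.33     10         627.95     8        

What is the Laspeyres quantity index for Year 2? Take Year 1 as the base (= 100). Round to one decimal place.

Laspeyres quantity index uses base-period prices as weights.
ΣP(Year 1)·Q(Year 2) = 9.88×150 + 608.35×7 + 2.93×498 + 9.89×17 + 1.80×85 + 570.33×8 = 1482 + 4258.45 + 1459.14 + 168.13 + 153 + 4562.64 = 12083.36
ΣP(Year 1)·Q(Year 1) = 9.88×146 + 608.35×8 + 2.93×391 + 9.89×23 + 1.80×104 + 570.33×10 = 1442.48 + 4866.8 + 1145.63 + 227.47 + 187.2 + 5703.3 = 13572.88
Index = 12083.36 / 13572.88 × 100 = 89.0258

89.0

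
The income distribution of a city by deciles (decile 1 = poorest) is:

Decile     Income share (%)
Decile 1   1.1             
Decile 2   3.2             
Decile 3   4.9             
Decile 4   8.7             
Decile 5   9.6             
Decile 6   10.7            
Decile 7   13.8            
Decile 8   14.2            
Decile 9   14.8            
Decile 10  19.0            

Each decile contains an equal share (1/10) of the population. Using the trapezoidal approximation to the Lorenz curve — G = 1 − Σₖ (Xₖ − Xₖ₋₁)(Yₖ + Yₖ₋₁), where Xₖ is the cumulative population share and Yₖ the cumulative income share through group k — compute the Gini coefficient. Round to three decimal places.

Cumulative income shares Yₖ: 0.0110, 0.0430, 0.0920, 0.1790, 0.2750, 0.3820, 0.5200, 0.6620, 0.8100, 1.0000
Σ (Xₖ−Xₖ₋₁)(Yₖ+Yₖ₋₁) = (1/10)(0.0110+0.0000) + (1/10)(0.0430+0.0110) + (1/10)(0.0920+0.0430) + (1/10)(0.1790+0.0920) + (1/10)(0.2750+0.1790) + (1/10)(0.3820+0.2750) + (1/10)(0.5200+0.3820) + (1/10)(0.6620+0.5200) + (1/10)(0.8100+0.6620) + (1/10)(1.0000+0.8100)
  = 0.0011 + 0.0054 + 0.0135 + 0.0271 + 0.0454 + 0.0657 + 0.0902 + 0.1182 + 0.1472 + 0.1810 = 0.6948
G = 1 − 0.6948 = 0.3052

0.305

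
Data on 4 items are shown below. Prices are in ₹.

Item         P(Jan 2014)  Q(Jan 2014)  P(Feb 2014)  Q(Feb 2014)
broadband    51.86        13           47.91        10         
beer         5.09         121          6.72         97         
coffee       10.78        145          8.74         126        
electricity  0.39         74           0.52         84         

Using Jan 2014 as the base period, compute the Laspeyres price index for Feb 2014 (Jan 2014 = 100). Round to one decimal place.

Laspeyres price index uses base-period quantities as weights.
ΣP(Feb 2014)·Q(Jan 2014) = 47.91×13 + 6.72×121 + 8.74×145 + 0.52×74 = 622.83 + 813.12 + 1267.3 + 38.48 = 2741.73
ΣP(Jan 2014)·Q(Jan 2014) = 51.86×13 + 5.09×121 + 10.78×145 + 0.39×74 = 674.18 + 615.89 + 1563.1 + 28.86 = 2882.03
Index = 2741.73 / 2882.03 × 100 = 95.1319

95.1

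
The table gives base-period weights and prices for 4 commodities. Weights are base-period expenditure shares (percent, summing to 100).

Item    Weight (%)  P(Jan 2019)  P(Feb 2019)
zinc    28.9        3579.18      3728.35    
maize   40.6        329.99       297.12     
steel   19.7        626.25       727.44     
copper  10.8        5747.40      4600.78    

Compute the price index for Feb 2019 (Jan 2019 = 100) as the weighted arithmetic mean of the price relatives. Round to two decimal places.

zinc: 28.9 × (3728.35/3579.18) = 28.9 × 1.041677 = 30.1045
maize: 40.6 × (297.12/329.99) = 40.6 × 0.900391 = 36.5559
steel: 19.7 × (727.44/626.25) = 19.7 × 1.161581 = 22.8831
copper: 10.8 × (4600.78/5747.40) = 10.8 × 0.800498 = 8.6454
Index = Σ wᵢ·(p₁ᵢ/p₀ᵢ) = 30.1045 + 36.5559 + 22.8831 + 8.6454 = 98.1889

98.19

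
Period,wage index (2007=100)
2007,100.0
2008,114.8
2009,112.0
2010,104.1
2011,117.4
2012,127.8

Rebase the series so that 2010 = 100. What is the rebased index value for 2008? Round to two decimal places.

Rebased(2008) = 114.8 / 104.1 × 100 = 110.2786

110.28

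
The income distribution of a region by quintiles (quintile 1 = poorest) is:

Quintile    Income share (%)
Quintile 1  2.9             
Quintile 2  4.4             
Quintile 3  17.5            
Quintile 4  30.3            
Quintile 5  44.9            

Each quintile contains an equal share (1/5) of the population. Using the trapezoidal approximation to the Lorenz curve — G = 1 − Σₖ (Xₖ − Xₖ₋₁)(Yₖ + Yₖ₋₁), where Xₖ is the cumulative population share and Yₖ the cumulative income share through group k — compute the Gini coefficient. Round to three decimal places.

Cumulative income shares Yₖ: 0.0290, 0.0730, 0.2480, 0.5510, 1.0000
Σ (Xₖ−Xₖ₋₁)(Yₖ+Yₖ₋₁) = (1/5)(0.0290+0.0000) + (1/5)(0.0730+0.0290) + (1/5)(0.2480+0.0730) + (1/5)(0.5510+0.2480) + (1/5)(1.0000+0.5510)
  = 0.0058 + 0.0204 + 0.0642 + 0.1598 + 0.3102 = 0.5604
G = 1 − 0.5604 = 0.4396

0.440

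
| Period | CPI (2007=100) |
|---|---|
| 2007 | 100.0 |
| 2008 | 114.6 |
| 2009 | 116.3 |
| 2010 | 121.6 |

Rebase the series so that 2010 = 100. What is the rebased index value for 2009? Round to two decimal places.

Rebased(2009) = 116.3 / 121.6 × 100 = 95.6414

95.64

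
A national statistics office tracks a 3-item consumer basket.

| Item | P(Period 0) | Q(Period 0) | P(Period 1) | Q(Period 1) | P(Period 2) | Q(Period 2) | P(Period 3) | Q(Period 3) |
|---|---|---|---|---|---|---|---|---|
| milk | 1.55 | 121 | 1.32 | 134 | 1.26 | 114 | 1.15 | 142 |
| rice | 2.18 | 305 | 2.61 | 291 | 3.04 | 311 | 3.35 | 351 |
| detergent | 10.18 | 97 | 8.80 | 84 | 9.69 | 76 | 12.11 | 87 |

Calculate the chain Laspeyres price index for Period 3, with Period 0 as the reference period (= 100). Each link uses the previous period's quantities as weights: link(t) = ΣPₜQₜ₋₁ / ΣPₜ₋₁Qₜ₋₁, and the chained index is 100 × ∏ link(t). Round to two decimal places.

Link Period 0→Period 1:
ΣP(Period 1)Q(Period 0) = 1.32×121 + 2.61×305 + 8.80×97 = 159.72 + 796.05 + 853.6 = 1809.37
ΣP(Period 0)Q(Period 0) = 1.55×121 + 2.18×305 + 10.18×97 = 187.55 + 664.9 + 987.46 = 1839.91
link = 1809.37/1839.91 = 0.983401
Link Period 1→Period 2:
ΣP(Period 2)Q(Period 1) = 1.26×134 + 3.04×291 + 9.69×84 = 168.84 + 884.64 + 813.96 = 1867.44
ΣP(Period 1)Q(Period 1) = 1.32×134 + 2.61×291 + 8.80×84 = 176.88 + 759.51 + 739.2 = 1675.59
link = 1867.44/1675.59 = 1.114497
Link Period 2→Period 3:
ΣP(Period 3)Q(Period 2) = 1.15×114 + 3.35×311 + 12.11×76 = 131.1 + 1041.85 + 920.36 = 2093.31
ΣP(Period 2)Q(Period 2) = 1.26×114 + 3.04×311 + 9.69×76 = 143.64 + 945.44 + 736.44 = 1825.52
link = 2093.31/1825.52 = 1.146692
Chained index = 100 × 0.983401 × 1.114497 × 1.146692 = 125.6772

125.68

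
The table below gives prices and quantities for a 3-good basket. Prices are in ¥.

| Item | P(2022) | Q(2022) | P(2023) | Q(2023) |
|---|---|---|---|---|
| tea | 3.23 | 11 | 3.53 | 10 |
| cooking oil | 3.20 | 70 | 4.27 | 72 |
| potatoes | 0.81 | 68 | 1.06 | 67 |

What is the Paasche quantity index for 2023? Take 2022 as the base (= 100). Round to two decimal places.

Paasche quantity index uses current-period prices as weights.
ΣP(2023)·Q(2023) = 3.53×10 + 4.27×72 + 1.06×67 = 35.3 + 307.44 + 71.02 = 413.76
ΣP(2023)·Q(2022) = 3.53×11 + 4.27×70 + 1.06×68 = 38.83 + 298.9 + 72.08 = 409.81
Index = 413.76 / 409.81 × 100 = 100.9639

100.96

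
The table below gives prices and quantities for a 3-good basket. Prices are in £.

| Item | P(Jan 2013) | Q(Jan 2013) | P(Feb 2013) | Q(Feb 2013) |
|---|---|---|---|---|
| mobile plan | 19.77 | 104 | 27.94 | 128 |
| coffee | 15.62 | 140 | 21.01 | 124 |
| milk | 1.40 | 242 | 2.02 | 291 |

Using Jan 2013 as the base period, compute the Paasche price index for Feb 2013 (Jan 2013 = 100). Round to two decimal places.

Paasche price index uses current-period quantities as weights.
ΣP(Feb 2013)·Q(Feb 2013) = 27.94×128 + 21.01×124 + 2.02×291 = 3576.32 + 2605.24 + 587.82 = 6769.38
ΣP(Jan 2013)·Q(Feb 2013) = 19.77×128 + 15.62×124 + 1.40×291 = 2530.56 + 1936.88 + 407.4 = 4874.84
Index = 6769.38 / 4874.84 × 100 = 138.8636

138.86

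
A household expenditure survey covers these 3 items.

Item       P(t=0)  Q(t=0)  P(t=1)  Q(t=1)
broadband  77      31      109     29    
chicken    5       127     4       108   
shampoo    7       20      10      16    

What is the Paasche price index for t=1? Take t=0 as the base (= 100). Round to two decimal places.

Paasche price index uses current-period quantities as weights.
ΣP(t=1)·Q(t=1) = 109×29 + 4×108 + 10×16 = 3161 + 432 + 160 = 3753
ΣP(t=0)·Q(t=1) = 77×29 + 5×108 + 7×16 = 2233 + 540 + 112 = 2885
Index = 3753 / 2885 × 100 = 130.0867

130.09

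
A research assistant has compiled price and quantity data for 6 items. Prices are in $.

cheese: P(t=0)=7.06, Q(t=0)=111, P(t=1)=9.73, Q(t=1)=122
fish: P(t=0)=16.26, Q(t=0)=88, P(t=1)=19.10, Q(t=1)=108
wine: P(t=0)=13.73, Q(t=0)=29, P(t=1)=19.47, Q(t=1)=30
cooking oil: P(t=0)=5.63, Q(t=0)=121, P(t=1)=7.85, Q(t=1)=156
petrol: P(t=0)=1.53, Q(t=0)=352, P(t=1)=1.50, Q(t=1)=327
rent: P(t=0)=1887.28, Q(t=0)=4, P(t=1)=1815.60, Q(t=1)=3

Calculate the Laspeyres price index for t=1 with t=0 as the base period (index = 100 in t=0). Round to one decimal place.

Laspeyres price index uses base-period quantities as weights.
ΣP(t=1)·Q(t=0) = 9.73×111 + 19.10×88 + 19.47×29 + 7.85×121 + 1.50×352 + 1815.60×4 = 1080.03 + 1680.8 + 564.63 + 949.85 + 528 + 7262.4 = 12065.71
ΣP(t=0)·Q(t=0) = 7.06×111 + 16.26×88 + 13.73×29 + 5.63×121 + 1.53×352 + 1887.28×4 = 783.66 + 1430.88 + 398.17 + 681.23 + 538.56 + 7549.12 = 11381.62
Index = 12065.71 / 11381.62 × 100 = 106.0105

106.0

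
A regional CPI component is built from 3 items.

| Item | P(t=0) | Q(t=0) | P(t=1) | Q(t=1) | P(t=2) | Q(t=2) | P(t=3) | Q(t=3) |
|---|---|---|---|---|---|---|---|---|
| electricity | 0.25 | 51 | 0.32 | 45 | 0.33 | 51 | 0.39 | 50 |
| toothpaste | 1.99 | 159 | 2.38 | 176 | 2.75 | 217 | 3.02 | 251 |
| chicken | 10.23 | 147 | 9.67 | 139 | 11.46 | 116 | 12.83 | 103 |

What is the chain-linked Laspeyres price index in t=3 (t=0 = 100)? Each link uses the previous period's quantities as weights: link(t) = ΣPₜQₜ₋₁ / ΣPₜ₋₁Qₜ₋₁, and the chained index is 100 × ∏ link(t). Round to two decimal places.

129.85

Link t=0→t=1:
ΣP(t=1)Q(t=0) = 0.32×51 + 2.38×159 + 9.67×147 = 16.32 + 378.42 + 1421.49 = 1816.23
ΣP(t=0)Q(t=0) = 0.25×51 + 1.99×159 + 10.23×147 = 12.75 + 316.41 + 1503.81 = 1832.97
link = 1816.23/1832.97 = 0.990867
Link t=1→t=2:
ΣP(t=2)Q(t=1) = 0.33×45 + 2.75×176 + 11.46×139 = 14.85 + 484 + 1592.94 = 2091.79
ΣP(t=1)Q(t=1) = 0.32×45 + 2.38×176 + 9.67×139 = 14.4 + 418.88 + 1344.13 = 1777.41
link = 2091.79/1777.41 = 1.176875
Link t=2→t=3:
ΣP(t=3)Q(t=2) = 0.39×51 + 3.02×217 + 12.83×116 = 19.89 + 655.34 + 1488.28 = 2163.51
ΣP(t=2)Q(t=2) = 0.33×51 + 2.75×217 + 11.46×116 = 16.83 + 596.75 + 1329.36 = 1942.94
link = 2163.51/1942.94 = 1.113524
Chained index = 100 × 0.990867 × 1.176875 × 1.113524 = 129.8511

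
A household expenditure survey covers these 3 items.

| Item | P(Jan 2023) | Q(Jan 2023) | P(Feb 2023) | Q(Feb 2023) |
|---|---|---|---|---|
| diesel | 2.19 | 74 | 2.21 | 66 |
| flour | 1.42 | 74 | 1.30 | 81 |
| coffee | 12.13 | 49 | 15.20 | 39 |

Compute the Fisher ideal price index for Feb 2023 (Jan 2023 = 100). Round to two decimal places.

115.90

Laspeyres component (base-period weights):
ΣP(Feb 2023)Q(Jan 2023) = 2.21×74 + 1.30×74 + 15.20×49 = 163.54 + 96.2 + 744.8 = 1004.54
ΣP(Jan 2023)Q(Jan 2023) = 2.19×74 + 1.42×74 + 12.13×49 = 162.06 + 105.08 + 594.37 = 861.51
L = 1004.54 / 861.51 × 100 = 116.6022
Paasche component (current-period weights):
ΣP(Feb 2023)Q(Feb 2023) = 2.21×66 + 1.30×81 + 15.20×39 = 145.86 + 105.3 + 592.8 = 843.96
ΣP(Jan 2023)Q(Feb 2023) = 2.19×66 + 1.42×81 + 12.13×39 = 144.54 + 115.02 + 473.07 = 732.63
P = 843.96 / 732.63 × 100 = 115.1959
Fisher = √(L × P) = √(116.6022 × 115.1959) = 115.8970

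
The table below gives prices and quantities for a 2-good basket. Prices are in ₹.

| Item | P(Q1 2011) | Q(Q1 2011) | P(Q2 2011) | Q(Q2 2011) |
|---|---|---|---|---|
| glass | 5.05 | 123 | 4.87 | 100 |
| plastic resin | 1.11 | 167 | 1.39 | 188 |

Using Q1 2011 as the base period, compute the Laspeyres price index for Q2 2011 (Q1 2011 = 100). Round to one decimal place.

Laspeyres price index uses base-period quantities as weights.
ΣP(Q2 2011)·Q(Q1 2011) = 4.87×123 + 1.39×167 = 599.01 + 232.13 = 831.14
ΣP(Q1 2011)·Q(Q1 2011) = 5.05×123 + 1.11×167 = 621.15 + 185.37 = 806.52
Index = 831.14 / 806.52 × 100 = 103.0526

103.1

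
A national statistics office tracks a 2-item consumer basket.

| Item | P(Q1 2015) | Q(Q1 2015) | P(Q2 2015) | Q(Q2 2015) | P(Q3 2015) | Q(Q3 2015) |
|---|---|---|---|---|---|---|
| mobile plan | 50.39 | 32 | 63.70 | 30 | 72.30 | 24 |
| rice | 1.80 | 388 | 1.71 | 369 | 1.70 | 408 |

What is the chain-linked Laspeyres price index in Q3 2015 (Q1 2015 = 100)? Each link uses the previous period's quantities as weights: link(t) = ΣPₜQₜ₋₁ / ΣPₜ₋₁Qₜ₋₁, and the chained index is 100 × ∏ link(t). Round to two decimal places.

Link Q1 2015→Q2 2015:
ΣP(Q2 2015)Q(Q1 2015) = 63.70×32 + 1.71×388 = 2038.4 + 663.48 = 2701.88
ΣP(Q1 2015)Q(Q1 2015) = 50.39×32 + 1.80×388 = 1612.48 + 698.4 = 2310.88
link = 2701.88/2310.88 = 1.169200
Link Q2 2015→Q3 2015:
ΣP(Q3 2015)Q(Q2 2015) = 72.30×30 + 1.70×369 = 2169 + 627.3 = 2796.3
ΣP(Q2 2015)Q(Q2 2015) = 63.70×30 + 1.71×369 = 1911 + 630.99 = 2541.99
link = 2796.3/2541.99 = 1.100044
Chained index = 100 × 1.169200 × 1.100044 = 128.6171

128.62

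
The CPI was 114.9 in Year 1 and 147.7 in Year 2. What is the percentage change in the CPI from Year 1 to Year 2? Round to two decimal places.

Change = (147.7 − 114.9) / 114.9 × 100
       = 32.8 / 114.9 × 100 = 28.5466%

28.55%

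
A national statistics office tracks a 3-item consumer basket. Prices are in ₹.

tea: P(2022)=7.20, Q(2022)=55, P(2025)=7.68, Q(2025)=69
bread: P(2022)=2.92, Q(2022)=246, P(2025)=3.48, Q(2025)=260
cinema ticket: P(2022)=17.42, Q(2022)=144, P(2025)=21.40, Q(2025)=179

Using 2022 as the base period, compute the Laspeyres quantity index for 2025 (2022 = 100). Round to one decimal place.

Laspeyres quantity index uses base-period prices as weights.
ΣP(2022)·Q(2025) = 7.20×69 + 2.92×260 + 17.42×179 = 496.8 + 759.2 + 3118.18 = 4374.18
ΣP(2022)·Q(2022) = 7.20×55 + 2.92×246 + 17.42×144 = 396 + 718.32 + 2508.48 = 3622.8
Index = 4374.18 / 3622.8 × 100 = 120.7403

120.7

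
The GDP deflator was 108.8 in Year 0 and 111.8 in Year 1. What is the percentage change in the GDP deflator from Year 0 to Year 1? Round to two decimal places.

Change = (111.8 − 108.8) / 108.8 × 100
       = 3.0 / 108.8 × 100 = 2.7574%

2.76%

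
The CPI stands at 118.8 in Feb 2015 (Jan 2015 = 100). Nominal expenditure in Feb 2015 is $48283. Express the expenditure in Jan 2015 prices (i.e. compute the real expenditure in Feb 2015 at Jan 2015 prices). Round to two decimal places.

40642.26

Real = Nominal ÷ (Index/100) = 48283 ÷ (118.8/100)
     = 48283 ÷ 1.188 = 40642.2559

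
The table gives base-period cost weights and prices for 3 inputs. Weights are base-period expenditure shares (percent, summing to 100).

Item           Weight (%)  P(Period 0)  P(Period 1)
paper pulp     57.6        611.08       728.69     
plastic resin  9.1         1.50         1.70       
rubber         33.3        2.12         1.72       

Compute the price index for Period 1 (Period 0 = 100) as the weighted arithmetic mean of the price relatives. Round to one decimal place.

paper pulp: 57.6 × (728.69/611.08) = 57.6 × 1.192463 = 68.6858
plastic resin: 9.1 × (1.70/1.50) = 9.1 × 1.133333 = 10.3133
rubber: 33.3 × (1.72/2.12) = 33.3 × 0.811321 = 27.0170
Index = Σ wᵢ·(p₁ᵢ/p₀ᵢ) = 68.6858 + 10.3133 + 27.0170 = 106.0162

106.0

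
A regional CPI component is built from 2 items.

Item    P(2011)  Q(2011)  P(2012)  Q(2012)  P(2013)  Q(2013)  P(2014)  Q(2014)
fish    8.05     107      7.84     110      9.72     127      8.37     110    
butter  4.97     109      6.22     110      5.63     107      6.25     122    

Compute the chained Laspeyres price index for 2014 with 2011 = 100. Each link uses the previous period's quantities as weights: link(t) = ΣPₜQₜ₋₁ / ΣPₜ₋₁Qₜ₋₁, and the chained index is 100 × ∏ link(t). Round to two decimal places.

Link 2011→2012:
ΣP(2012)Q(2011) = 7.84×107 + 6.22×109 = 838.88 + 677.98 = 1516.86
ΣP(2011)Q(2011) = 8.05×107 + 4.97×109 = 861.35 + 541.73 = 1403.08
link = 1516.86/1403.08 = 1.081093
Link 2012→2013:
ΣP(2013)Q(2012) = 9.72×110 + 5.63×110 = 1069.2 + 619.3 = 1688.5
ΣP(2012)Q(2012) = 7.84×110 + 6.22×110 = 862.4 + 684.2 = 1546.6
link = 1688.5/1546.6 = 1.091750
Link 2013→2014:
ΣP(2014)Q(2013) = 8.37×127 + 6.25×107 = 1062.99 + 668.75 = 1731.74
ΣP(2013)Q(2013) = 9.72×127 + 5.63×107 = 1234.44 + 602.41 = 1836.85
link = 1731.74/1836.85 = 0.942777
Chained index = 100 × 1.081093 × 1.091750 × 0.942777 = 111.2744

111.27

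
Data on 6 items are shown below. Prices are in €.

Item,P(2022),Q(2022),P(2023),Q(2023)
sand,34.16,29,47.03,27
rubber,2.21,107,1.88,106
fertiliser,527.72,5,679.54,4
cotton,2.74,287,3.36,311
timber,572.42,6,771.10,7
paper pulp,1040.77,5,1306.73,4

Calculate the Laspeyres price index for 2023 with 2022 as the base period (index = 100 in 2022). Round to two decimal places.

Laspeyres price index uses base-period quantities as weights.
ΣP(2023)·Q(2022) = 47.03×29 + 1.88×107 + 679.54×5 + 3.36×287 + 771.10×6 + 1306.73×5 = 1363.87 + 201.16 + 3397.7 + 964.32 + 4626.6 + 6533.65 = 17087.3
ΣP(2022)·Q(2022) = 34.16×29 + 2.21×107 + 527.72×5 + 2.74×287 + 572.42×6 + 1040.77×5 = 990.64 + 236.47 + 2638.6 + 786.38 + 3434.52 + 5203.85 = 13290.46
Index = 17087.3 / 13290.46 × 100 = 128.5682

128.57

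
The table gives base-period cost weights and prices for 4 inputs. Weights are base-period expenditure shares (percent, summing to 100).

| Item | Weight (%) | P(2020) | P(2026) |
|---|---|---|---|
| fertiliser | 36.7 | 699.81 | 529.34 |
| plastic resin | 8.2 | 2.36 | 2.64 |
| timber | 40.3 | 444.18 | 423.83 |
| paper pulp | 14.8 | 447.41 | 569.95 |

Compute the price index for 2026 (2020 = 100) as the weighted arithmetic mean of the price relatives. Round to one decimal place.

94.2

fertiliser: 36.7 × (529.34/699.81) = 36.7 × 0.756405 = 27.7601
plastic resin: 8.2 × (2.64/2.36) = 8.2 × 1.118644 = 9.1729
timber: 40.3 × (423.83/444.18) = 40.3 × 0.954185 = 38.4537
paper pulp: 14.8 × (569.95/447.41) = 14.8 × 1.273887 = 18.8535
Index = Σ wᵢ·(p₁ᵢ/p₀ᵢ) = 27.7601 + 9.1729 + 38.4537 + 18.8535 = 94.2402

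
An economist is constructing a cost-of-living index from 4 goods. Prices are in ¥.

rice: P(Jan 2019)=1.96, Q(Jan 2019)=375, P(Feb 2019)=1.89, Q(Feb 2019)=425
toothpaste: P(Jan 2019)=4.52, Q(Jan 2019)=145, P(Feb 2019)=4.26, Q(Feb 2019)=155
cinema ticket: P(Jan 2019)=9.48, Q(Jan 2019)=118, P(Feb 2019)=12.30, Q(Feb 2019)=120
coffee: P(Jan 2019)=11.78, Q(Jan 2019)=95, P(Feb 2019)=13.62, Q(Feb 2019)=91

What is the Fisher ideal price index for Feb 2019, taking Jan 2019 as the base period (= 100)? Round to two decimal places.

Laspeyres component (base-period weights):
ΣP(Feb 2019)Q(Jan 2019) = 1.89×375 + 4.26×145 + 12.30×118 + 13.62×95 = 708.75 + 617.7 + 1451.4 + 1293.9 = 4071.75
ΣP(Jan 2019)Q(Jan 2019) = 1.96×375 + 4.52×145 + 9.48×118 + 11.78×95 = 735 + 655.4 + 1118.64 + 1119.1 = 3628.14
L = 4071.75 / 3628.14 × 100 = 112.2269
Paasche component (current-period weights):
ΣP(Feb 2019)Q(Feb 2019) = 1.89×425 + 4.26×155 + 12.30×120 + 13.62×91 = 803.25 + 660.3 + 1476 + 1239.42 = 4178.97
ΣP(Jan 2019)Q(Feb 2019) = 1.96×425 + 4.52×155 + 9.48×120 + 11.78×91 = 833 + 700.6 + 1137.6 + 1071.98 = 3743.18
P = 4178.97 / 3743.18 × 100 = 111.6422
Fisher = √(L × P) = √(112.2269 × 111.6422) = 111.9342

111.93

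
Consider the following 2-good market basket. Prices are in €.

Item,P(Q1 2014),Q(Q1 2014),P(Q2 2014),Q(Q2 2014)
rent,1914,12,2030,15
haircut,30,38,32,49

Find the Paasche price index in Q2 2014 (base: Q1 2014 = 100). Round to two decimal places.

106.09

Paasche price index uses current-period quantities as weights.
ΣP(Q2 2014)·Q(Q2 2014) = 2030×15 + 32×49 = 30450 + 1568 = 32018
ΣP(Q1 2014)·Q(Q2 2014) = 1914×15 + 30×49 = 28710 + 1470 = 30180
Index = 32018 / 30180 × 100 = 106.0901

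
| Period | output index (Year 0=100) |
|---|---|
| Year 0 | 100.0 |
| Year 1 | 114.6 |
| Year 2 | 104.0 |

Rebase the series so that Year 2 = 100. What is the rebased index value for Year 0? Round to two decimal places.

Rebased(Year 0) = 100.0 / 104.0 × 100 = 96.1538

96.15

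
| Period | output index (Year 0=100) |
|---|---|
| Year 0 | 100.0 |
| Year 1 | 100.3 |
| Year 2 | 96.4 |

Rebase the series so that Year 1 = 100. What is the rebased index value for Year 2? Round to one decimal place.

Rebased(Year 2) = 96.4 / 100.3 × 100 = 96.1117

96.1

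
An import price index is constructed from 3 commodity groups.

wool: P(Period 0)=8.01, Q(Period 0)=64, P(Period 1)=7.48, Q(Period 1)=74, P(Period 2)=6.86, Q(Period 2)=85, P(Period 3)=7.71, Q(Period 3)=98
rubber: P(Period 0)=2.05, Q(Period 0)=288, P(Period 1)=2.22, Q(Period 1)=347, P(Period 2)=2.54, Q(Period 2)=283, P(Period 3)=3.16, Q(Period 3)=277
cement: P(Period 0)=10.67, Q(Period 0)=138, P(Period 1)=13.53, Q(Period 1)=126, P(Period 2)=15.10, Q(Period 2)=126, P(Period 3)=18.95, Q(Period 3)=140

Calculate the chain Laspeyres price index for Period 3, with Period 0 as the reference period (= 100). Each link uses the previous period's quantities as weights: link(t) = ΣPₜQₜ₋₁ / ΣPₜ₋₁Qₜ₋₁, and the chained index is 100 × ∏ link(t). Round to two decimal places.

Link Period 0→Period 1:
ΣP(Period 1)Q(Period 0) = 7.48×64 + 2.22×288 + 13.53×138 = 478.72 + 639.36 + 1867.14 = 2985.22
ΣP(Period 0)Q(Period 0) = 8.01×64 + 2.05×288 + 10.67×138 = 512.64 + 590.4 + 1472.46 = 2575.5
link = 2985.22/2575.5 = 1.159084
Link Period 1→Period 2:
ΣP(Period 2)Q(Period 1) = 6.86×74 + 2.54×347 + 15.10×126 = 507.64 + 881.38 + 1902.6 = 3291.62
ΣP(Period 1)Q(Period 1) = 7.48×74 + 2.22×347 + 13.53×126 = 553.52 + 770.34 + 1704.78 = 3028.64
link = 3291.62/3028.64 = 1.086831
Link Period 2→Period 3:
ΣP(Period 3)Q(Period 2) = 7.71×85 + 3.16×283 + 18.95×126 = 655.35 + 894.28 + 2387.7 = 3937.33
ΣP(Period 2)Q(Period 2) = 6.86×85 + 2.54×283 + 15.10×126 = 583.1 + 718.82 + 1902.6 = 3204.52
link = 3937.33/3204.52 = 1.228680
Chained index = 100 × 1.159084 × 1.086831 × 1.228680 = 154.7803

154.78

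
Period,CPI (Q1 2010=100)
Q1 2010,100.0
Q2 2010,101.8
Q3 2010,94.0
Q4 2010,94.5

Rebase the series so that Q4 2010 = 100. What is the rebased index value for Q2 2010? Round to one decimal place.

Rebased(Q2 2010) = 101.8 / 94.5 × 100 = 107.7249

107.7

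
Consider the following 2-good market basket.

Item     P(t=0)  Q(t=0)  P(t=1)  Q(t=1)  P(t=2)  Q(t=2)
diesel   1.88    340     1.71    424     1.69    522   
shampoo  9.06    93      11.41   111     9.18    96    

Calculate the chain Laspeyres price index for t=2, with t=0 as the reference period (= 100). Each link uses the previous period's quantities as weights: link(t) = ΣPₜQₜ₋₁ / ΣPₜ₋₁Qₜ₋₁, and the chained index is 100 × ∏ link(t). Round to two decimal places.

96.60

Link t=0→t=1:
ΣP(t=1)Q(t=0) = 1.71×340 + 11.41×93 = 581.4 + 1061.13 = 1642.53
ΣP(t=0)Q(t=0) = 1.88×340 + 9.06×93 = 639.2 + 842.58 = 1481.78
link = 1642.53/1481.78 = 1.108484
Link t=1→t=2:
ΣP(t=2)Q(t=1) = 1.69×424 + 9.18×111 = 716.56 + 1018.98 = 1735.54
ΣP(t=1)Q(t=1) = 1.71×424 + 11.41×111 = 725.04 + 1266.51 = 1991.55
link = 1735.54/1991.55 = 0.871452
Chained index = 100 × 1.108484 × 0.871452 = 96.5991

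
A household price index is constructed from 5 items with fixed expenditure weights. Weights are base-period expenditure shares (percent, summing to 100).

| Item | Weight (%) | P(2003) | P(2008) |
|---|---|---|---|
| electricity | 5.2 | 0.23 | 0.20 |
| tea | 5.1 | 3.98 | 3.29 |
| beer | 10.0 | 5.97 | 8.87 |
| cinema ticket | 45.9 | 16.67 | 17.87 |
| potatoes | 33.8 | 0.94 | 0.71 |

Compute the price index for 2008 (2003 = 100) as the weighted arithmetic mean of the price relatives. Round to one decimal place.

98.3

electricity: 5.2 × (0.20/0.23) = 5.2 × 0.869565 = 4.5217
tea: 5.1 × (3.29/3.98) = 5.1 × 0.826633 = 4.2158
beer: 10.0 × (8.87/5.97) = 10.0 × 1.485762 = 14.8576
cinema ticket: 45.9 × (17.87/16.67) = 45.9 × 1.071986 = 49.2041
potatoes: 33.8 × (0.71/0.94) = 33.8 × 0.755319 = 25.5298
Index = Σ wᵢ·(p₁ᵢ/p₀ᵢ) = 4.5217 + 4.2158 + 14.8576 + 49.2041 + 25.5298 = 98.3291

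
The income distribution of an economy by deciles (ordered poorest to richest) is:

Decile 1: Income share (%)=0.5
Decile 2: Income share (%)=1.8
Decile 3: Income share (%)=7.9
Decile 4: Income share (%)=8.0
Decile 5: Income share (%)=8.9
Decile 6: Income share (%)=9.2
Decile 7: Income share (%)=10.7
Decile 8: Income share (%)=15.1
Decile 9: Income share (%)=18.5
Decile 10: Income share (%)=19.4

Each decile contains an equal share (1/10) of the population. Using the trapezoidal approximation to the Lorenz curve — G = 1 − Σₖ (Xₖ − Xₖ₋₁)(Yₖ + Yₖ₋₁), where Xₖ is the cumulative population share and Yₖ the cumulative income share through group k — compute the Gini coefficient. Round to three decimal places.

Cumulative income shares Yₖ: 0.0050, 0.0230, 0.1020, 0.1820, 0.2710, 0.3630, 0.4700, 0.6210, 0.8060, 1.0000
Σ (Xₖ−Xₖ₋₁)(Yₖ+Yₖ₋₁) = (1/10)(0.0050+0.0000) + (1/10)(0.0230+0.0050) + (1/10)(0.1020+0.0230) + (1/10)(0.1820+0.1020) + (1/10)(0.2710+0.1820) + (1/10)(0.3630+0.2710) + (1/10)(0.4700+0.3630) + (1/10)(0.6210+0.4700) + (1/10)(0.8060+0.6210) + (1/10)(1.0000+0.8060)
  = 0.0005 + 0.0028 + 0.0125 + 0.0284 + 0.0453 + 0.0634 + 0.0833 + 0.1091 + 0.1427 + 0.1806 = 0.6686
G = 1 − 0.6686 = 0.3314

0.331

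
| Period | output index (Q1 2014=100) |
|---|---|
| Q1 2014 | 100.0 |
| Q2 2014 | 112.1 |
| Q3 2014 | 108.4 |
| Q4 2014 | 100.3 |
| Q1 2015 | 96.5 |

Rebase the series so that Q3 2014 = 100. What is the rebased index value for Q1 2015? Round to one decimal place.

Rebased(Q1 2015) = 96.5 / 108.4 × 100 = 89.0221

89.0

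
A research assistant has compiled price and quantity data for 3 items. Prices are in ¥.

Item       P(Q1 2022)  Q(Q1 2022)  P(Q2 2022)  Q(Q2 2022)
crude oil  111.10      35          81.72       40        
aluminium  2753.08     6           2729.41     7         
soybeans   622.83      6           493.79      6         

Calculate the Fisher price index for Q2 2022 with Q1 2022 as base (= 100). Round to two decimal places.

92.12

Laspeyres component (base-period weights):
ΣP(Q2 2022)Q(Q1 2022) = 81.72×35 + 2729.41×6 + 493.79×6 = 2860.2 + 16376.46 + 2962.74 = 22199.4
ΣP(Q1 2022)Q(Q1 2022) = 111.10×35 + 2753.08×6 + 622.83×6 = 3888.5 + 16518.48 + 3736.98 = 24143.96
L = 22199.4 / 24143.96 × 100 = 91.9460
Paasche component (current-period weights):
ΣP(Q2 2022)Q(Q2 2022) = 81.72×40 + 2729.41×7 + 493.79×6 = 3268.8 + 19105.87 + 2962.74 = 25337.41
ΣP(Q1 2022)Q(Q2 2022) = 111.10×40 + 2753.08×7 + 622.83×6 = 4444 + 19271.56 + 3736.98 = 27452.54
P = 25337.41 / 27452.54 × 100 = 92.2953
Fisher = √(L × P) = √(91.9460 × 92.2953) = 92.1205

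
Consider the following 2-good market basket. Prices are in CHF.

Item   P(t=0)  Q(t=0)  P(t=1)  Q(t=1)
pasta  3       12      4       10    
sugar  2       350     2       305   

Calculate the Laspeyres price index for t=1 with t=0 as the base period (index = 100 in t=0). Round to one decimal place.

Laspeyres price index uses base-period quantities as weights.
ΣP(t=1)·Q(t=0) = 4×12 + 2×350 = 48 + 700 = 748
ΣP(t=0)·Q(t=0) = 3×12 + 2×350 = 36 + 700 = 736
Index = 748 / 736 × 100 = 101.6304

101.6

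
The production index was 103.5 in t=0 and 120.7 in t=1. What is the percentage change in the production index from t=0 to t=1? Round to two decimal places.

Change = (120.7 − 103.5) / 103.5 × 100
       = 17.2 / 103.5 × 100 = 16.6184%

16.62%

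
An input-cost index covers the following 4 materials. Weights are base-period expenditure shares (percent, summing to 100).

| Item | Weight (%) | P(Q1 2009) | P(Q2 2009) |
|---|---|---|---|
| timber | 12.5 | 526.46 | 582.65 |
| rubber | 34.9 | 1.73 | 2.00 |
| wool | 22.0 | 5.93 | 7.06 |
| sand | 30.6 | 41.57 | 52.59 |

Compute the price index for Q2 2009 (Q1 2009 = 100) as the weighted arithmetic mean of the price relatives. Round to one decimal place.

119.1

timber: 12.5 × (582.65/526.46) = 12.5 × 1.106732 = 13.8341
rubber: 34.9 × (2.00/1.73) = 34.9 × 1.156069 = 40.3468
wool: 22.0 × (7.06/5.93) = 22.0 × 1.190556 = 26.1922
sand: 30.6 × (52.59/41.57) = 30.6 × 1.265095 = 38.7119
Index = Σ wᵢ·(p₁ᵢ/p₀ᵢ) = 13.8341 + 40.3468 + 26.1922 + 38.7119 = 119.0851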